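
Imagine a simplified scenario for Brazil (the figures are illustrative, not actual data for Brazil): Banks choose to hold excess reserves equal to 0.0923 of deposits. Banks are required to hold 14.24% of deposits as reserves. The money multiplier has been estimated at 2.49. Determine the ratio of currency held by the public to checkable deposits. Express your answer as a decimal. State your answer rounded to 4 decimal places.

0.2789

Using m = 2.49. From m = (1 + c)/(c + rr + e), rearranging gives 1 + c = m·(c + rr + e), so c·(1 − m) = m·(rr + e) − 1.
Hence c = [m·(rr + e) − 1]/(1 − m) = [2.49 × (0.1424 + 0.0923) − 1] / (1 − 2.49) ≈ 0.278924.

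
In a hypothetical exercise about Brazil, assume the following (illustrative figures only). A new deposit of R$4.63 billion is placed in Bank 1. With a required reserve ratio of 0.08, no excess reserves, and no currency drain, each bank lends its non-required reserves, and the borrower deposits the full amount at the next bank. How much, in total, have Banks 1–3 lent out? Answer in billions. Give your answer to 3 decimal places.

Bank i lends (1 − rr)^i of the original deposit: Bank 1 lends 4.63·0.9200 = 4.2596, Bank 2 lends 4.63·0.9200² ≈ 3.9188, and so on.
Summing a geometric series: total = 4.63·[0.9200·(1 − 0.9200^3) / (1 − 0.9200)] ≈ 11.7838 billion.

R$11.784 billion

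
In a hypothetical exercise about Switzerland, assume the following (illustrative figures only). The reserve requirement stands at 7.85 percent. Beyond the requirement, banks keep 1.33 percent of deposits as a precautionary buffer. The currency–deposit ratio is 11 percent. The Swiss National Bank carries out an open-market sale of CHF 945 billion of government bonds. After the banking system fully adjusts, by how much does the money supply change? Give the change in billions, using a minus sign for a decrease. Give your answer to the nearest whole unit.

The money multiplier is m = (1 + c) / (rr + e + c) = (1 + 0.11) / (0.0785 + 0.0133 + 0.11) ≈ 5.5005.
The sale removes 945 billion of base, so ΔM = m × ΔMB = 5.5005 × (−945) = -5197.9725 billion.

-5198 billion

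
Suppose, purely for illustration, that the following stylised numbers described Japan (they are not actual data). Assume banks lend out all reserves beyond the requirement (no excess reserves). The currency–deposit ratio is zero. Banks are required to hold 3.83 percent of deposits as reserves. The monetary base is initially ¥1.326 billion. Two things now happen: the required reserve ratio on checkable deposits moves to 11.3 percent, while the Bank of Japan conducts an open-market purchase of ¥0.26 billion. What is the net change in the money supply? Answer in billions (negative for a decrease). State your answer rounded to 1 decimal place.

-20.6 billion

Before: m₁ = 1 / (0.0383) ≈ 26.1097, MB₁ = 1.326, so M₁ = 26.1097 × 1.326 ≈ 34.6215 billion.
After: m₂ = 1 / (0.113) ≈ 8.8496, MB₂ = 1.326 + 0.26 = 1.586, so M₂ = 8.8496 × 1.586 ≈ 14.0355 billion.
ΔM = M₂ − M₁ = 14.0355 − 34.6215 = -20.586 billion.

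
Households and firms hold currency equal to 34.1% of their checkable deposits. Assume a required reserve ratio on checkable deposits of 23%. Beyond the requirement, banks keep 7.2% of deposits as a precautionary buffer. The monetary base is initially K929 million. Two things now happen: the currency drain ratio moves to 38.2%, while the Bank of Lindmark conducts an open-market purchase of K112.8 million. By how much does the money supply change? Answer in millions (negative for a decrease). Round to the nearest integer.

Before: m₁ = (1 + 0.341) / (0.23 + 0.072 + 0.341) ≈ 2.08554, MB₁ = 929, so M₁ = 2.08554 × 929 ≈ 1937.4667 million.
After: m₂ = (1 + 0.382) / (0.23 + 0.072 + 0.382) ≈ 2.02047, MB₂ = 929 + 112.8 = 1041.8, so M₂ = 2.02047 × 1041.8 ≈ 2104.9256 million.
ΔM = M₂ − M₁ = 2104.9256 − 1937.4667 = 167.4589 million.

K167 million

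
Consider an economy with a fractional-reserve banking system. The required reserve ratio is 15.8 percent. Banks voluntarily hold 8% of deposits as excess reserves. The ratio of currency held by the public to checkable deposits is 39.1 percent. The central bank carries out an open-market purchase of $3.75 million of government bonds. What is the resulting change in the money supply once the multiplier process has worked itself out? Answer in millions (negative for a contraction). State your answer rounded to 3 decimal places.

$8.293 million

The money multiplier is m = (1 + c) / (rr + e + c) = (1 + 0.391) / (0.158 + 0.08 + 0.391) ≈ 2.21145.
The purchase adds 3.75 million of base, so ΔM = m × ΔMB = 2.21145 × (+3.75) ≈ 8.2929 million.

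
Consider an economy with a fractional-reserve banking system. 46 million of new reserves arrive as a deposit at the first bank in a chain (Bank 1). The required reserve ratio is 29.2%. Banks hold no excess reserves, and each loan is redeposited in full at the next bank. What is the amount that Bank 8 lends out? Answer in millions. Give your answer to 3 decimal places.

2.904 million

Each bank lends a fraction (1 − rr) = 0.7080 of the deposit it receives, so Bank 8 receives 46·0.7080^7 and lends 46·0.7080^8 ≈ 2.9042 million.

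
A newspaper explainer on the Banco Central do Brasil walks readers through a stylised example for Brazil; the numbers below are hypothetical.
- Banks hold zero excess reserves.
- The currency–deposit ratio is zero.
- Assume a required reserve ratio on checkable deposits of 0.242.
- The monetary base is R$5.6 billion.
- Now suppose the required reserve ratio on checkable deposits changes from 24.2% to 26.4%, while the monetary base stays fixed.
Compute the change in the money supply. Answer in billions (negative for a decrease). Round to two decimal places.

Initially m₁ = 1 / (0.242) ≈ 4.1322, so M₁ = 4.1322 × 5.6 ≈ 23.1403 billion.
After the change m₂ = 1 / (0.264) ≈ 3.7879, so M₂ = 3.7879 × 5.6 ≈ 21.2122 billion.
ΔM = M₂ − M₁ = 21.2122 − 23.1403 = -1.9281 billion.

-1.93 billion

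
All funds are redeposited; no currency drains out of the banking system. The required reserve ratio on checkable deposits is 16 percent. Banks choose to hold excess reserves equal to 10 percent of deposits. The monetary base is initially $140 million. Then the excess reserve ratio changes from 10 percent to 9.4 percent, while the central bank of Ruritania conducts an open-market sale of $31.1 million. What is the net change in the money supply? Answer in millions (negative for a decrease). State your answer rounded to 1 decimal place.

Before: m₁ = 1 / (0.16 + 0.1) ≈ 3.84615, MB₁ = 140, so M₁ = 3.84615 × 140 = 538.461 million.
After: m₂ = 1 / (0.16 + 0.094) ≈ 3.93701, MB₂ = 140 − 31.1 = 108.9, so M₂ = 3.93701 × 108.9 ≈ 428.7404 million.
ΔM = M₂ − M₁ = 428.7404 − 538.461 = -109.7206 million.

-109.7 million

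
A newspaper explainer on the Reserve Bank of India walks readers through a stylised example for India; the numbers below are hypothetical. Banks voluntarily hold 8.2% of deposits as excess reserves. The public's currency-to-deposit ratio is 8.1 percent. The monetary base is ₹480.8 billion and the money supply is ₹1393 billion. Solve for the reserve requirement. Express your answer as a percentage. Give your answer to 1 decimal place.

21.0%

Using m = M/MB = 1393/480.8 ≈ 2.897255. Since m = (1 + c)/(c + rr + e), the denominator satisfies c + rr + e = (1 + c)/m = (1 + 0.081) / 2.897255 ≈ 0.373112.
With c = 0.081 and e = 0.082, the reserve requirement is 0.373112 − 0.081 − 0.082 = 0.210112.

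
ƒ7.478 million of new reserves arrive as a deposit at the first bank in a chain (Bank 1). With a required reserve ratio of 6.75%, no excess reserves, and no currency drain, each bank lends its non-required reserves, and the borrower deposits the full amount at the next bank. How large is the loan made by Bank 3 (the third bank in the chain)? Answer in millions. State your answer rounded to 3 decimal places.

ƒ6.064 million

Each bank lends a fraction (1 − rr) = 0.9325 of the deposit it receives, so Bank 3 receives 7.478·0.9325^2 and lends 7.478·0.9325^3 ≈ 6.0636 million.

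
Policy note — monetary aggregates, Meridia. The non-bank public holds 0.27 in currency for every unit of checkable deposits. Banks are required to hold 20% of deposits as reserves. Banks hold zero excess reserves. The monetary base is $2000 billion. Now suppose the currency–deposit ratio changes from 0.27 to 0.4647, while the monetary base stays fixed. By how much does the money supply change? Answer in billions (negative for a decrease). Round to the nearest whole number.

-997 billion

Initially m₁ = (1 + 0.27) / (0.2 + 0.27) ≈ 2.70213, so M₁ = 2.70213 × 2000 = 5404.26 billion.
After the change m₂ = (1 + 0.4647) / (0.2 + 0.4647) ≈ 2.20355, so M₂ = 2.20355 × 2000 = 4407.1 billion.
ΔM = M₂ − M₁ = 4407.1 − 5404.26 = -997.16 billion.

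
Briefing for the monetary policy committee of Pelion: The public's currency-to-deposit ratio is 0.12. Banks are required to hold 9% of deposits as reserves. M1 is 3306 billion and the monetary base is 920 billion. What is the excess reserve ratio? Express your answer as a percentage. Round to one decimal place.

Using m = M/MB = 3306/920 ≈ 3.593478. Since m = (1 + c)/(c + rr + e), the denominator satisfies c + rr + e = (1 + c)/m = (1 + 0.12) / 3.593478 ≈ 0.311676.
With c = 0.12 and rr = 0.09, the excess reserve ratio is 0.311676 − 0.12 − 0.09 = 0.101676.

10.2%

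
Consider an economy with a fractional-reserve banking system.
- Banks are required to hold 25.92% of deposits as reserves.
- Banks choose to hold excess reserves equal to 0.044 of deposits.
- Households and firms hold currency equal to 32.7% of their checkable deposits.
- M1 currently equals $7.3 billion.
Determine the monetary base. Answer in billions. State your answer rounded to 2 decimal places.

$3.47 billion

The money multiplier is m = (1 + c) / (rr + e + c) = (1 + 0.327) / (0.2592 + 0.044 + 0.327) ≈ 2.1057.
MB = M / m = 7.3 / 2.1057 ≈ 3.4668 billion.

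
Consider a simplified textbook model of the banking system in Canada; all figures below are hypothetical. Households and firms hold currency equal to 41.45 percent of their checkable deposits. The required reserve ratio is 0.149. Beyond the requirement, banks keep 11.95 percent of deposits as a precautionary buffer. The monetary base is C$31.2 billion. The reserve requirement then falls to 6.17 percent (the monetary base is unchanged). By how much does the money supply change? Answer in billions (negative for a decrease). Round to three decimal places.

Initially m₁ = (1 + 0.4145) / (0.149 + 0.1195 + 0.4145) ≈ 2.071010, so M₁ = 2.071010 × 31.2 ≈ 64.6155 billion.
After the change m₂ = (1 + 0.4145) / (0.0617 + 0.1195 + 0.4145) ≈ 2.374517, so M₂ = 2.374517 × 31.2 ≈ 74.0849 billion.
ΔM = M₂ − M₁ = 74.0849 − 64.6155 = 9.4694 billion.

C$9.469 billion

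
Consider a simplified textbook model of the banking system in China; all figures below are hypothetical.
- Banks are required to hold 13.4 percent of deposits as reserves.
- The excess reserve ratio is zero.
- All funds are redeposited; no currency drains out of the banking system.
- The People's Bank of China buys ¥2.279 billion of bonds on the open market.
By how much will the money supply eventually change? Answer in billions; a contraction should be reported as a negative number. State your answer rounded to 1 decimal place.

The simple money multiplier is m = 1/rr = 1/0.134 ≈ 7.4627.
An open-market purchase increases the monetary base by 2.279 billion, so ΔM = m × ΔMB = 7.4627 × 2.279 ≈ 17.0075 billion.

¥17.0 billion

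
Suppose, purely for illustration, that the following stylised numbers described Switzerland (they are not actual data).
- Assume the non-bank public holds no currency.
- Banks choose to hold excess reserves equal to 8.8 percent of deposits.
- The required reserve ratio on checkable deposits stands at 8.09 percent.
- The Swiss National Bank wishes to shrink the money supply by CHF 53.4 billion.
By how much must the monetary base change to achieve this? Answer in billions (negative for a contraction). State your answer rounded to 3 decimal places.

-9.019 billion

The money multiplier is m = 1 / (rr + e) = 1 / (0.0809 + 0.088) ≈ 5.920663.
ΔMB = ΔM / m = (−53.4) / 5.920663 ≈ -9.0193 billion.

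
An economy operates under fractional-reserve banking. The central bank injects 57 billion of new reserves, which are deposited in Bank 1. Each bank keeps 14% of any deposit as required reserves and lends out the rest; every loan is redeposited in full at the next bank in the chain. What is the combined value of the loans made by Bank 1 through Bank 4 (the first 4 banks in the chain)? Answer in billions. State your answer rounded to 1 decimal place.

158.6 billion

Bank i lends (1 − rr)^i of the original deposit: Bank 1 lends 57·0.8600 = 49.0200, Bank 2 lends 57·0.8600² = 42.1572, and so on.
Summing a geometric series: total = 57·[0.8600·(1 − 0.8600^4) / (1 − 0.8600)] ≈ 158.6119 billion.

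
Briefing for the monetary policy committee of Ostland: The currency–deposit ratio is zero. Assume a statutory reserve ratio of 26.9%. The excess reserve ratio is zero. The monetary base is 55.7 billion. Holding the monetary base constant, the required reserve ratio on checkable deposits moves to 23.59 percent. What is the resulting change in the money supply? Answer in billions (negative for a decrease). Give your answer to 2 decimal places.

Initially m₁ = 1 / (0.269) ≈ 3.71747, so M₁ = 3.71747 × 55.7 ≈ 207.0631 billion.
After the change m₂ = 1 / (0.2359) ≈ 4.23908, so M₂ = 4.23908 × 55.7 ≈ 236.1168 billion.
ΔM = M₂ − M₁ = 236.1168 − 207.0631 = 29.0537 billion.

29.05 billion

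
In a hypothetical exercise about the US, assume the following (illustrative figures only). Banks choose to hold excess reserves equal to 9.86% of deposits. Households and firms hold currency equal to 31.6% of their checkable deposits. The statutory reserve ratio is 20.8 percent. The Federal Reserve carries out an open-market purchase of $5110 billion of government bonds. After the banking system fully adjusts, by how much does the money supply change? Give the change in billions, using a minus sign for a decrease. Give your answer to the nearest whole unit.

$10801 billion

The money multiplier is m = (1 + c) / (rr + e + c) = (1 + 0.316) / (0.208 + 0.0986 + 0.316) ≈ 2.11372.
The purchase adds 5110 billion of base, so ΔM = m × ΔMB = 2.11372 × (+5110) = 10801.1092 billion.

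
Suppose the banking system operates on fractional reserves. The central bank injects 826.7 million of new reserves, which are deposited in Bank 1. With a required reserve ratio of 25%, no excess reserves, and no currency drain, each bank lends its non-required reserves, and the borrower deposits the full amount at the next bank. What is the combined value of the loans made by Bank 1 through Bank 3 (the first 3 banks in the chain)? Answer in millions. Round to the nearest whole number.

1434 million

Bank i lends (1 − rr)^i of the original deposit: Bank 1 lends 826.7·0.7500 = 620.0250, Bank 2 lends 826.7·0.7500² ≈ 465.0188, and so on.
Summing a geometric series: total = 826.7·[0.7500·(1 − 0.7500^3) / (1 − 0.7500)] ≈ 1433.8078 million.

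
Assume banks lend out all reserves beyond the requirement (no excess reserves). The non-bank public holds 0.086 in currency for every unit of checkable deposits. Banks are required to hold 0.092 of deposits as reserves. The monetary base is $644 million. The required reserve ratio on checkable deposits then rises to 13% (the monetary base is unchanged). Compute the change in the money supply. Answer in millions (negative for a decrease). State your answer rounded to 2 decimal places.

Initially m₁ = (1 + 0.086) / (0.092 + 0.086) ≈ 6.101124, so M₁ = 6.101124 × 644 ≈ 3929.1239 million.
After the change m₂ = (1 + 0.086) / (0.13 + 0.086) ≈ 5.027778, so M₂ = 5.027778 × 644 ≈ 3237.889 million.
ΔM = M₂ − M₁ = 3237.889 − 3929.1239 = -691.2349 million.

-691.23 million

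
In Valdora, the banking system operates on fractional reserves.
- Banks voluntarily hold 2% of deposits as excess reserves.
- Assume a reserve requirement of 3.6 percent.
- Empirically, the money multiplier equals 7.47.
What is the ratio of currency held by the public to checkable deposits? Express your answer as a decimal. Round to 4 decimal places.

0.0899

Using m = 7.47. From m = (1 + c)/(c + rr + e), rearranging gives 1 + c = m·(c + rr + e), so c·(1 − m) = m·(rr + e) − 1.
Hence c = [m·(rr + e) − 1]/(1 − m) = [7.47 × (0.036 + 0.02) − 1] / (1 − 7.47) ≈ 0.089904.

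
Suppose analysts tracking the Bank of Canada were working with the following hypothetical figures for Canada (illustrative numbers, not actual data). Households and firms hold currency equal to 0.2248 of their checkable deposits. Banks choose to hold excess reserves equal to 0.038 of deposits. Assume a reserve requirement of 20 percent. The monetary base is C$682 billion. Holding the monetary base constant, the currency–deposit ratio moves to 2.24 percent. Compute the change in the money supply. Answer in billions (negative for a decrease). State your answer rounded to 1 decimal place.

Initially m₁ = (1 + 0.2248) / (0.2 + 0.038 + 0.2248) ≈ 2.64650, so M₁ = 2.64650 × 682 = 1804.913 billion.
After the change m₂ = (1 + 0.0224) / (0.2 + 0.038 + 0.0224) ≈ 3.92627, so M₂ = 3.92627 × 682 ≈ 2677.7161 billion.
ΔM = M₂ − M₁ = 2677.7161 − 1804.913 = 872.8031 billion.

C$872.8 billion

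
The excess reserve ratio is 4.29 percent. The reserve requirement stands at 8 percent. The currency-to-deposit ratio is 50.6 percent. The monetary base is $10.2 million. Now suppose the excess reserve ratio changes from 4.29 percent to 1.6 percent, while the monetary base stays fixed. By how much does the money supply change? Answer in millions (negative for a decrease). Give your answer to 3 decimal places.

$1.091 million

Initially m₁ = (1 + 0.506) / (0.08 + 0.0429 + 0.506) ≈ 2.394657, so M₁ = 2.394657 × 10.2 ≈ 24.4255 million.
After the change m₂ = (1 + 0.506) / (0.08 + 0.016 + 0.506) ≈ 2.501661, so M₂ = 2.501661 × 10.2 ≈ 25.5169 million.
ΔM = M₂ − M₁ = 25.5169 − 24.4255 = 1.0914 million.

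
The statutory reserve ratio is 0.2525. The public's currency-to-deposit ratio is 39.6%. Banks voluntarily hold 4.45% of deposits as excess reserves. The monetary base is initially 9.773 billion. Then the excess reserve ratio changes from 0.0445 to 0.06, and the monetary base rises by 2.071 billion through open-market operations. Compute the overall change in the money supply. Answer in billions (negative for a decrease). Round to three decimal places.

Before: m₁ = (1 + 0.396) / (0.2525 + 0.0445 + 0.396) ≈ 2.014430, MB₁ = 9.773, so M₁ = 2.014430 × 9.773 ≈ 19.687 billion.
After: m₂ = (1 + 0.396) / (0.2525 + 0.06 + 0.396) ≈ 1.970360, MB₂ = 9.773 + 2.071 = 11.844, so M₂ = 1.970360 × 11.844 ≈ 23.3369 billion.
ΔM = M₂ − M₁ = 23.3369 − 19.687 = 3.6499 billion.

3.650 billion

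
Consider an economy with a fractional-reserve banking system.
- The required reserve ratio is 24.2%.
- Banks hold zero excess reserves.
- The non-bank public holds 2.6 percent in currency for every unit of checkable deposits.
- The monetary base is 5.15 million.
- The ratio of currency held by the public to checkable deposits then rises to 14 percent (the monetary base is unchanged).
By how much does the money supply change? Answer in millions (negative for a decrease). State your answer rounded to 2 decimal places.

-4.35 million

Initially m₁ = (1 + 0.026) / (0.242 + 0.026) ≈ 3.8284, so M₁ = 3.8284 × 5.15 ≈ 19.7163 million.
After the change m₂ = (1 + 0.14) / (0.242 + 0.14) ≈ 2.9843, so M₂ = 2.9843 × 5.15 ≈ 15.3691 million.
ΔM = M₂ − M₁ = 15.3691 − 19.7163 = -4.3472 million.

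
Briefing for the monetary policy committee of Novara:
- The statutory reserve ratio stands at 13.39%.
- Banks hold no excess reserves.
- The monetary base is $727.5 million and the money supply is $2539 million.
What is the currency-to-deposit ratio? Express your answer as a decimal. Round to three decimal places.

Using m = M/MB = 2539/727.5 ≈ 3.490034. From m = (1 + c)/(c + rr + e), rearranging gives 1 + c = m·(c + rr + e), so c·(1 − m) = m·(rr + e) − 1.
Hence c = [m·(rr + e) − 1]/(1 − m) = [3.490034 × (0.1339 + 0) − 1] / (1 − 3.490034) ≈ 0.213927.

0.214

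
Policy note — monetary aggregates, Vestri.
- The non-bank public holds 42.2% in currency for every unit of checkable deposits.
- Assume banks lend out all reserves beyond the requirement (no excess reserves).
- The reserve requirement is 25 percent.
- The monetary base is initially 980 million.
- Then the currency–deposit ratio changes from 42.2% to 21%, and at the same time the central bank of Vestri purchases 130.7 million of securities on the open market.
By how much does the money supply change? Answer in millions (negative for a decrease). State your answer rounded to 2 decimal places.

847.87 million

Before: m₁ = (1 + 0.422) / (0.25 + 0.422) ≈ 2.1160714, MB₁ = 980, so M₁ = 2.1160714 × 980 ≈ 2073.75 million.
After: m₂ = (1 + 0.21) / (0.25 + 0.21) ≈ 2.6304348, MB₂ = 980 + 130.7 = 1110.7, so M₂ = 2.6304348 × 1110.7 ≈ 2921.6239 million.
ΔM = M₂ − M₁ = 2921.6239 − 2073.75 = 847.8739 million.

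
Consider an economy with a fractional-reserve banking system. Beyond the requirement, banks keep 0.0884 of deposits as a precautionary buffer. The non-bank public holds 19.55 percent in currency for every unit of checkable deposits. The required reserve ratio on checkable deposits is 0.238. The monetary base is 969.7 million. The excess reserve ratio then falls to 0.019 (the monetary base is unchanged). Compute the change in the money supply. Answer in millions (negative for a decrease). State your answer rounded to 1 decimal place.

Initially m₁ = (1 + 0.1955) / (0.238 + 0.0884 + 0.1955) ≈ 2.29067, so M₁ = 2.29067 × 969.7 ≈ 2221.2627 million.
After the change m₂ = (1 + 0.1955) / (0.238 + 0.019 + 0.1955) ≈ 2.64199, so M₂ = 2.64199 × 969.7 ≈ 2561.9377 million.
ΔM = M₂ − M₁ = 2561.9377 − 2221.2627 = 340.675 million.

340.7 million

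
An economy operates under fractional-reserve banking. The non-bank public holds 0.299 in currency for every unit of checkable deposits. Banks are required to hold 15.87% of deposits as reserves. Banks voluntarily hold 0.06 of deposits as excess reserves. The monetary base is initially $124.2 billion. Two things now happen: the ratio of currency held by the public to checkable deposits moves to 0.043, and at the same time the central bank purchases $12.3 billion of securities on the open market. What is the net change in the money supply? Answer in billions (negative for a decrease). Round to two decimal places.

Before: m₁ = (1 + 0.299) / (0.1587 + 0.06 + 0.299) ≈ 2.509175, MB₁ = 124.2, so M₁ = 2.509175 × 124.2 ≈ 311.6395 billion.
After: m₂ = (1 + 0.043) / (0.1587 + 0.06 + 0.043) ≈ 3.985480, MB₂ = 124.2 + 12.3 = 136.5, so M₂ = 3.985480 × 136.5 ≈ 544.018 billion.
ΔM = M₂ − M₁ = 544.018 − 311.6395 = 232.3785 billion.

$232.38 billion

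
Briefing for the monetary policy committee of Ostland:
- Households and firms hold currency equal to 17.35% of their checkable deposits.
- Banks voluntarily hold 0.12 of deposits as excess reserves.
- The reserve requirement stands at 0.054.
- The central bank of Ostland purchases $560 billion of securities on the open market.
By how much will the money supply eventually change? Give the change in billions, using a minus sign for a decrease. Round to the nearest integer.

$1891 billion

The money multiplier is m = (1 + c) / (rr + e + c) = (1 + 0.1735) / (0.054 + 0.12 + 0.1735) ≈ 3.3770.
The purchase adds 560 billion of base, so ΔM = m × ΔMB = 3.3770 × (+560) = 1891.12 billion.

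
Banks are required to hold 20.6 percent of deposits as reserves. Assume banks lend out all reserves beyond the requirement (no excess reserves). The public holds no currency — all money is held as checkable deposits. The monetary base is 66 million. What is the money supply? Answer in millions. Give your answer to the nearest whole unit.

With no currency drain or excess reserves, the money multiplier is m = 1/rr = 1/0.206 ≈ 4.8544.
Money supply M = m × MB = 4.8544 × 66 = 320.3904 million.

320 million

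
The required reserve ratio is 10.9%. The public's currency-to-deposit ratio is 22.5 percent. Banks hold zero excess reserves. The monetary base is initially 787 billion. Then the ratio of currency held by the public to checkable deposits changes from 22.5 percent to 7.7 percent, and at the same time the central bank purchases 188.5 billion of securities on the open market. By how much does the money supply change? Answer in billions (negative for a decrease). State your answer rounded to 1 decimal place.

2762.0 billion

Before: m₁ = (1 + 0.225) / (0.109 + 0.225) ≈ 3.66766, MB₁ = 787, so M₁ = 3.66766 × 787 ≈ 2886.4484 billion.
After: m₂ = (1 + 0.077) / (0.109 + 0.077) ≈ 5.79032, MB₂ = 787 + 188.5 = 975.5, so M₂ = 5.79032 × 975.5 ≈ 5648.4572 billion.
ΔM = M₂ − M₁ = 5648.4572 − 2886.4484 = 2762.0088 billion.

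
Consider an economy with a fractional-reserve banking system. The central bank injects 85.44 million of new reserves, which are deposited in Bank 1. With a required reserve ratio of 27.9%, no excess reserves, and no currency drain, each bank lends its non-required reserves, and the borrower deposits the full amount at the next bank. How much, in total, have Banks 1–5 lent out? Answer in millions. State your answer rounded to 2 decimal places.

Bank i lends (1 − rr)^i of the original deposit: Bank 1 lends 85.44·0.7210 ≈ 61.6022, Bank 2 lends 85.44·0.7210² ≈ 44.4152, and so on.
Summing a geometric series: total = 85.44·[0.7210·(1 − 0.7210^5) / (1 − 0.7210)] ≈ 177.7767 million.

177.78 million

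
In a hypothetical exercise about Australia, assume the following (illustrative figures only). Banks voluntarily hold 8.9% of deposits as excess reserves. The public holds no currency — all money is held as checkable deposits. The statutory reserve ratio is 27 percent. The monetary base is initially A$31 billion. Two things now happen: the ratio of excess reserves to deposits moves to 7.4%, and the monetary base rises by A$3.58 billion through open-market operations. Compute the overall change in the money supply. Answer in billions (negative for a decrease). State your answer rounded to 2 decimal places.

A$14.17 billion

Before: m₁ = 1 / (0.27 + 0.089) ≈ 2.78552, MB₁ = 31, so M₁ = 2.78552 × 31 ≈ 86.3511 billion.
After: m₂ = 1 / (0.27 + 0.074) ≈ 2.90698, MB₂ = 31 + 3.58 = 34.58, so M₂ = 2.90698 × 34.58 ≈ 100.5234 billion.
ΔM = M₂ − M₁ = 100.5234 − 86.3511 = 14.1723 billion.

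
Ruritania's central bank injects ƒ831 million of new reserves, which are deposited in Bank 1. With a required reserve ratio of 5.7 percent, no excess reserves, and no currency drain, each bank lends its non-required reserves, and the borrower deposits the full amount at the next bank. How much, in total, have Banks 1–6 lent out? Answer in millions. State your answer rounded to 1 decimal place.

ƒ4080.6 million

Bank i lends (1 − rr)^i of the original deposit: Bank 1 lends 831·0.9430 = 783.6330, Bank 2 lends 831·0.9430² ≈ 738.9659, and so on.
Summing a geometric series: total = 831·[0.9430·(1 − 0.9430^6) / (1 − 0.9430)] ≈ 4080.5846 million.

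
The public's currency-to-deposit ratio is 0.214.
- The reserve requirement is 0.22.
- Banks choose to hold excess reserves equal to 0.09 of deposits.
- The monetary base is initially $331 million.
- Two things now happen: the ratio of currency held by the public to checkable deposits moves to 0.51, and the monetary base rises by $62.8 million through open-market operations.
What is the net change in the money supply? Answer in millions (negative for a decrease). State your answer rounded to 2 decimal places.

Before: m₁ = (1 + 0.214) / (0.22 + 0.09 + 0.214) ≈ 2.316794, MB₁ = 331, so M₁ = 2.316794 × 331 ≈ 766.8588 million.
After: m₂ = (1 + 0.51) / (0.22 + 0.09 + 0.51) ≈ 1.841463, MB₂ = 331 + 62.8 = 393.8, so M₂ = 1.841463 × 393.8 ≈ 725.1681 million.
ΔM = M₂ − M₁ = 725.1681 − 766.8588 = -41.6907 million.

-41.69 million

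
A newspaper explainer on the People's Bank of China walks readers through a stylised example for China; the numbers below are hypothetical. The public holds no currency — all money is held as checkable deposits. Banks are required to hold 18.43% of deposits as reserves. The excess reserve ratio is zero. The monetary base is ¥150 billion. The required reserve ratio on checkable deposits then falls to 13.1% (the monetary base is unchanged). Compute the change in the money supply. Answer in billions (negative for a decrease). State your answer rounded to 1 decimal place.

Initially m₁ = 1 / (0.1843) ≈ 5.42594, so M₁ = 5.42594 × 150 = 813.891 billion.
After the change m₂ = 1 / (0.131) ≈ 7.63359, so M₂ = 7.63359 × 150 = 1145.0385 billion.
ΔM = M₂ − M₁ = 1145.0385 − 813.891 = 331.1475 billion.

¥331.1 billion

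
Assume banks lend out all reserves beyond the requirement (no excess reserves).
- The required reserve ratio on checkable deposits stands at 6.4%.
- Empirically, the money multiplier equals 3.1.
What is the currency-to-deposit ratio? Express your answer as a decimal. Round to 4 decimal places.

Using m = 3.1. From m = (1 + c)/(c + rr + e), rearranging gives 1 + c = m·(c + rr + e), so c·(1 − m) = m·(rr + e) − 1.
Hence c = [m·(rr + e) − 1]/(1 − m) = [3.1 × (0.064 + 0) − 1] / (1 − 3.1) ≈ 0.381714.

0.3817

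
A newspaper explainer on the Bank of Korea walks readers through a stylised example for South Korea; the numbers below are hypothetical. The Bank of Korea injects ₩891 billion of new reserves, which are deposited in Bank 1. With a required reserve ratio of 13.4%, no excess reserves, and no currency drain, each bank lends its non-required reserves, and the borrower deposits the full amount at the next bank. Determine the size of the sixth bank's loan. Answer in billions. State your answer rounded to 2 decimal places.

₩375.82 billion

Each bank lends a fraction (1 − rr) = 0.8660 of the deposit it receives, so Bank 6 receives 891·0.8660^5 and lends 891·0.8660^6 ≈ 375.8245 billion.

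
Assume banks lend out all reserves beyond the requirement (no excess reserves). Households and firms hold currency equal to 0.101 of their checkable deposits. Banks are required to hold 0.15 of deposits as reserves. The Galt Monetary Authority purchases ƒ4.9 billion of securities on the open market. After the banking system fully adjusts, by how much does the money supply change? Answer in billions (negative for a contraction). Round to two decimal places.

ƒ21.49 billion

The money multiplier is m = (1 + c) / (rr + c) = (1 + 0.101) / (0.15 + 0.101) ≈ 4.3865.
The purchase adds 4.9 billion of base, so ΔM = m × ΔMB = 4.3865 × (+4.9) ≈ 21.4939 billion.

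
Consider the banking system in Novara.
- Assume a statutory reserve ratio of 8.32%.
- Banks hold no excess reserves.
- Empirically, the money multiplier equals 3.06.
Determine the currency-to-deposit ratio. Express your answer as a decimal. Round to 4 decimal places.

0.3618

Using m = 3.06. From m = (1 + c)/(c + rr + e), rearranging gives 1 + c = m·(c + rr + e), so c·(1 − m) = m·(rr + e) − 1.
Hence c = [m·(rr + e) − 1]/(1 − m) = [3.06 × (0.0832 + 0) − 1] / (1 − 3.06) ≈ 0.361849.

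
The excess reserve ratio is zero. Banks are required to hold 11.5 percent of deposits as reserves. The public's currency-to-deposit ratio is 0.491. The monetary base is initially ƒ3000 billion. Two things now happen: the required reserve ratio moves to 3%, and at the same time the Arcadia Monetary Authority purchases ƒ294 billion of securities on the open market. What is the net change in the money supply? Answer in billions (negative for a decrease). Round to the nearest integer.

Before: m₁ = (1 + 0.491) / (0.115 + 0.491) ≈ 2.46040, MB₁ = 3000, so M₁ = 2.46040 × 3000 = 7381.2 billion.
After: m₂ = (1 + 0.491) / (0.03 + 0.491) ≈ 2.86180, MB₂ = 3000 + 294 = 3294, so M₂ = 2.86180 × 3294 = 9426.7692 billion.
ΔM = M₂ − M₁ = 9426.7692 − 7381.2 = 2045.5692 billion.

ƒ2046 billion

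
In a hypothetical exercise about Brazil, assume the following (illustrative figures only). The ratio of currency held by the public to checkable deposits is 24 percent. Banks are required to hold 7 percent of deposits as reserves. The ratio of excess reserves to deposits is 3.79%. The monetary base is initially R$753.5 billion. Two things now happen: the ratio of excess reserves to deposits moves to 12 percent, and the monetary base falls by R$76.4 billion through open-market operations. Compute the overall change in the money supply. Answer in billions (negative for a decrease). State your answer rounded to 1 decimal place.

Before: m₁ = (1 + 0.24) / (0.07 + 0.0379 + 0.24) ≈ 3.56424, MB₁ = 753.5, so M₁ = 3.56424 × 753.5 ≈ 2685.6548 billion.
After: m₂ = (1 + 0.24) / (0.07 + 0.12 + 0.24) ≈ 2.88372, MB₂ = 753.5 − 76.4 = 677.1, so M₂ = 2.88372 × 677.1 ≈ 1952.5668 billion.
ΔM = M₂ − M₁ = 1952.5668 − 2685.6548 = -733.088 billion.

-733.1 billion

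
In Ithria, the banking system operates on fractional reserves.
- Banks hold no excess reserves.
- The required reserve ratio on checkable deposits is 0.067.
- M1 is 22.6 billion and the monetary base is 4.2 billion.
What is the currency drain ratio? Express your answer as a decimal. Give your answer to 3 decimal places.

0.146

Using m = M/MB = 22.6/4.2 ≈ 5.380952. From m = (1 + c)/(c + rr + e), rearranging gives 1 + c = m·(c + rr + e), so c·(1 − m) = m·(rr + e) − 1.
Hence c = [m·(rr + e) − 1]/(1 − m) = [5.380952 × (0.067 + 0) − 1] / (1 − 5.380952) ≈ 0.145967.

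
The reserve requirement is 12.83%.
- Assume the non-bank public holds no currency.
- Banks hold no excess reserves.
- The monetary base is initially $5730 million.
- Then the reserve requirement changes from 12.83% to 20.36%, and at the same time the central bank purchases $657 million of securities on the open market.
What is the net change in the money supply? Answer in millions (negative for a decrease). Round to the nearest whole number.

-13291 million

Before: m₁ = 1 / (0.1283) ≈ 7.79423, MB₁ = 5730, so M₁ = 7.79423 × 5730 = 44660.9379 million.
After: m₂ = 1 / (0.2036) ≈ 4.91159, MB₂ = 5730 + 657 = 6387, so M₂ = 4.91159 × 6387 ≈ 31370.3253 million.
ΔM = M₂ − M₁ = 31370.3253 − 44660.9379 = -13290.6126 million.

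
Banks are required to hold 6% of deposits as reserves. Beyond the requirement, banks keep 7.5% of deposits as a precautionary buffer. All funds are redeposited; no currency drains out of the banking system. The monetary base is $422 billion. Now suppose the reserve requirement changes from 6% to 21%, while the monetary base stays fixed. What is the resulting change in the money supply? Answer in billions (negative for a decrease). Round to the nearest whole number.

Initially m₁ = 1 / (0.06 + 0.075) ≈ 7.4074, so M₁ = 7.4074 × 422 = 3125.9228 billion.
After the change m₂ = 1 / (0.21 + 0.075) ≈ 3.5088, so M₂ = 3.5088 × 422 = 1480.7136 billion.
ΔM = M₂ − M₁ = 1480.7136 − 3125.9228 = -1645.2092 billion.

-1645 billion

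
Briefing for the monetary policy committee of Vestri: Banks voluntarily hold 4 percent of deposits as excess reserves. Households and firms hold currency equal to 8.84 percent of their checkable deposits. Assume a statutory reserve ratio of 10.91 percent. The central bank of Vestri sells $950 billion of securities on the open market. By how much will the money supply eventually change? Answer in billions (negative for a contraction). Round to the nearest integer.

The money multiplier is m = (1 + c) / (rr + e + c) = (1 + 0.0884) / (0.1091 + 0.04 + 0.0884) ≈ 4.5827.
The sale removes 950 billion of base, so ΔM = m × ΔMB = 4.5827 × (−950) = -4353.565 billion.

-4354 billion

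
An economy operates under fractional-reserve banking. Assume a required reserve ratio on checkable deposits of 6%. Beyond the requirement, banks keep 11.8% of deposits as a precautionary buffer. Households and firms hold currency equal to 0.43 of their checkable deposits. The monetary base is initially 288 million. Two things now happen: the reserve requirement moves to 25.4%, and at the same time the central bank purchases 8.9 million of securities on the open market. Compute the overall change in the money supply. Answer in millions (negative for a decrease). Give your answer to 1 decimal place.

-148.0 million

Before: m₁ = (1 + 0.43) / (0.06 + 0.118 + 0.43) ≈ 2.35197, MB₁ = 288, so M₁ = 2.35197 × 288 ≈ 677.3674 million.
After: m₂ = (1 + 0.43) / (0.254 + 0.118 + 0.43) ≈ 1.78304, MB₂ = 288 + 8.9 = 296.9, so M₂ = 1.78304 × 296.9 ≈ 529.3846 million.
ΔM = M₂ − M₁ = 529.3846 − 677.3674 = -147.9828 million.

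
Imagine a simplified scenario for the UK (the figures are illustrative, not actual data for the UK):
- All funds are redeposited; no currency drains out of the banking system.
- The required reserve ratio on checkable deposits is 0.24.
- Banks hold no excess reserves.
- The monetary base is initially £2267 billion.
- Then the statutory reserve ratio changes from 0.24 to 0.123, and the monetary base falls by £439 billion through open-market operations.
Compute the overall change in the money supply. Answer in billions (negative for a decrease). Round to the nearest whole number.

£5416 billion

Before: m₁ = 1 / (0.24) ≈ 4.16667, MB₁ = 2267, so M₁ = 4.16667 × 2267 ≈ 9445.8409 billion.
After: m₂ = 1 / (0.123) ≈ 8.13008, MB₂ = 2267 − 439 = 1828, so M₂ = 8.13008 × 1828 ≈ 14861.7862 billion.
ΔM = M₂ − M₁ = 14861.7862 − 9445.8409 = 5415.9453 billion.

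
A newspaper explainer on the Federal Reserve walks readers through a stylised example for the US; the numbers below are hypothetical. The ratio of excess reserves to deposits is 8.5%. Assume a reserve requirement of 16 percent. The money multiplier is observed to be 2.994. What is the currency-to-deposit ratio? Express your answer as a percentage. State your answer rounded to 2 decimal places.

Using m = 2.994. From m = (1 + c)/(c + rr + e), rearranging gives 1 + c = m·(c + rr + e), so c·(1 − m) = m·(rr + e) − 1.
Hence c = [m·(rr + e) − 1]/(1 − m) = [2.994 × (0.16 + 0.085) − 1] / (1 − 2.994) ≈ 0.133636.

13.36%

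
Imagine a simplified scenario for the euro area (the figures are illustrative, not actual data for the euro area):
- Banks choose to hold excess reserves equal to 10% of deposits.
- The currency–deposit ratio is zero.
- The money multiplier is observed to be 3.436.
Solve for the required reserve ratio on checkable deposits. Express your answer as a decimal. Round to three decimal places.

Using m = 3.436. Since m = (1 + c)/(c + rr + e), the denominator satisfies c + rr + e = (1 + c)/m = (1 + 0) / 3.436 ≈ 0.291036.
With c = 0 and e = 0.1, the required reserve ratio on checkable deposits is 0.291036 − 0 − 0.1 = 0.191036.

0.191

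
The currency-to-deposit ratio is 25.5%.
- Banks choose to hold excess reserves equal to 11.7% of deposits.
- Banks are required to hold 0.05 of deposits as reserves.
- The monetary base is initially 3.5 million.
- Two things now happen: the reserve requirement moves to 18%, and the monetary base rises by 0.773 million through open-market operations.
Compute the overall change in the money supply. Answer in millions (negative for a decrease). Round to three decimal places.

-0.694 million

Before: m₁ = (1 + 0.255) / (0.05 + 0.117 + 0.255) ≈ 2.97393, MB₁ = 3.5, so M₁ = 2.97393 × 3.5 ≈ 10.4088 million.
After: m₂ = (1 + 0.255) / (0.18 + 0.117 + 0.255) ≈ 2.27355, MB₂ = 3.5 + 0.773 = 4.273, so M₂ = 2.27355 × 4.273 ≈ 9.7149 million.
ΔM = M₂ − M₁ = 9.7149 − 10.4088 = -0.6939 million.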